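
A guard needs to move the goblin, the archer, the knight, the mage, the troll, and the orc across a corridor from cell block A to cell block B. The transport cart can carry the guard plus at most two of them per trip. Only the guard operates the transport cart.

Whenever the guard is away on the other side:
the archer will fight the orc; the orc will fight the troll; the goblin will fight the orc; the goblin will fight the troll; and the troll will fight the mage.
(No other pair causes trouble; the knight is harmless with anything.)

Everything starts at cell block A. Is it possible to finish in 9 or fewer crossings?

Yes

Yes — this plan uses 9 crossings (≤ 9):
1. Guard goes to cell block B with the orc and the troll.
2. Guard goes back to cell block A with the troll.
3. Guard goes to cell block B with the goblin and the mage.
4. Guard goes back to cell block A with the goblin.
5. Guard goes to cell block B with the archer and the goblin.
6. Guard goes back to cell block A with the orc.
7. Guard goes to cell block B with the knight and the troll.
8. Guard goes back to cell block A with the troll.
9. Guard goes to cell block B with the orc and the troll.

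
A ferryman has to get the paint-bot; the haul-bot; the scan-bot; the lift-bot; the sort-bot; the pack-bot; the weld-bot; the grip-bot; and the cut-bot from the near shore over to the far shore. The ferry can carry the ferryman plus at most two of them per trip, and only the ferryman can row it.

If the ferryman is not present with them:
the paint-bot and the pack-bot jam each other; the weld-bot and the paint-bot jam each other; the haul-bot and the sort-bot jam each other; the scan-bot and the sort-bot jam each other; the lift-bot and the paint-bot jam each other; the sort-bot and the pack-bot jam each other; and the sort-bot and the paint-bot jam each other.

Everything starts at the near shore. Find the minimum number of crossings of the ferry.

15

Counting alone: the ferryman can take at most 2 across per trip to the far shore, so moving all 9 needs at least 5 loaded trips out, with a return between consecutive ones — at least 9 crossings.
The safety rule pushes this higher. Following every safe sequence of crossings, the most of the 9 that can be at the far shore as the ferry arrives there on crossings 9, 11, 13 is 6, 7, 8 respectively — never all 9.
So no plan with fewer than 15 crossings exists, and this one achieves 15:
1. Ferryman goes to the far shore with the paint-bot and the sort-bot.  [the near shore: the cut-bot, the grip-bot, the haul-bot, the lift-bot, the pack-bot, the scan-bot, the weld-bot | the far shore: the paint-bot, the sort-bot]
2. Ferryman goes back to the near shore with the paint-bot.  [the near shore: the cut-bot, the grip-bot, the haul-bot, the lift-bot, the pack-bot, the paint-bot, the scan-bot, the weld-bot | the far shore: the sort-bot]
3. Ferryman goes to the far shore with the haul-bot and the paint-bot.  [the near shore: the cut-bot, the grip-bot, the lift-bot, the pack-bot, the scan-bot, the weld-bot | the far shore: the haul-bot, the paint-bot, the sort-bot]
4. Ferryman goes back to the near shore with the sort-bot.  [the near shore: the cut-bot, the grip-bot, the lift-bot, the pack-bot, the scan-bot, the sort-bot, the weld-bot | the far shore: the haul-bot, the paint-bot]
5. Ferryman goes to the far shore with the scan-bot and the sort-bot.  [the near shore: the cut-bot, the grip-bot, the lift-bot, the pack-bot, the weld-bot | the far shore: the haul-bot, the paint-bot, the scan-bot, the sort-bot]
6. Ferryman goes back to the near shore with the sort-bot.  [the near shore: the cut-bot, the grip-bot, the lift-bot, the pack-bot, the sort-bot, the weld-bot | the far shore: the haul-bot, the paint-bot, the scan-bot]
7. Ferryman goes to the far shore with the lift-bot and the pack-bot.  [the near shore: the cut-bot, the grip-bot, the sort-bot, the weld-bot | the far shore: the haul-bot, the lift-bot, the pack-bot, the paint-bot, the scan-bot]
8. Ferryman goes back to the near shore with the paint-bot.  [the near shore: the cut-bot, the grip-bot, the paint-bot, the sort-bot, the weld-bot | the far shore: the haul-bot, the lift-bot, the pack-bot, the scan-bot]
9. Ferryman goes to the far shore with the paint-bot and the weld-bot.  [the near shore: the cut-bot, the grip-bot, the sort-bot | the far shore: the haul-bot, the lift-bot, the pack-bot, the paint-bot, the scan-bot, the weld-bot]
10. Ferryman goes back to the near shore with the paint-bot.  [the near shore: the cut-bot, the grip-bot, the paint-bot, the sort-bot | the far shore: the haul-bot, the lift-bot, the pack-bot, the scan-bot, the weld-bot]
11. Ferryman goes to the far shore with the grip-bot and the paint-bot.  [the near shore: the cut-bot, the sort-bot | the far shore: the grip-bot, the haul-bot, the lift-bot, the pack-bot, the paint-bot, the scan-bot, the weld-bot]
12. Ferryman goes back to the near shore with the paint-bot.  [the near shore: the cut-bot, the paint-bot, the sort-bot | the far shore: the grip-bot, the haul-bot, the lift-bot, the pack-bot, the scan-bot, the weld-bot]
13. Ferryman goes to the far shore with the cut-bot and the paint-bot.  [the near shore: the sort-bot | the far shore: the cut-bot, the grip-bot, the haul-bot, the lift-bot, the pack-bot, the paint-bot, the scan-bot, the weld-bot]
14. Ferryman goes back to the near shore with the paint-bot.  [the near shore: the paint-bot, the sort-bot | the far shore: the cut-bot, the grip-bot, the haul-bot, the lift-bot, the pack-bot, the scan-bot, the weld-bot]
15. Ferryman goes to the far shore with the paint-bot and the sort-bot.  [the near shore: — | the far shore: the cut-bot, the grip-bot, the haul-bot, the lift-bot, the pack-bot, the paint-bot, the scan-bot, the sort-bot, the weld-bot]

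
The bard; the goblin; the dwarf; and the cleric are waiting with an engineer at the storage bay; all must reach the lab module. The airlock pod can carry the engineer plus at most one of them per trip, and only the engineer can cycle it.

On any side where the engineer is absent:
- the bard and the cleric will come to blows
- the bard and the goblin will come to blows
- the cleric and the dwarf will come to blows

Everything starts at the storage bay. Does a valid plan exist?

No

Whatever the first load, the items left behind include a forbidden pair without the engineer. No opening move is safe, so no plan exists.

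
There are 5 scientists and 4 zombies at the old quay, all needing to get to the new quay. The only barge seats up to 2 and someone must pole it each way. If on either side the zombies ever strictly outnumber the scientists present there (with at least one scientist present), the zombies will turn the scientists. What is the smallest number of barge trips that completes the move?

15

Counting alone: each trip to the new quay takes at most 2 across and each return brings at least 1 back, so after t trips out (and t−1 returns) at most 2t − (t−1) of the 9 are across; that first reaches 9 at t = 8, so at least 15 crossings are needed.
The plan below uses exactly 15 crossings, so it is optimal:
1. 2 zombies → the new quay.  (the old quay: 5S 2Z; the new quay: 0S 2Z)
2. 1 zombie ← the old quay.  (the old quay: 5S 3Z; the new quay: 0S 1Z)
3. 2 zombies → the new quay.  (the old quay: 5S 1Z; the new quay: 0S 3Z)
4. 1 zombie ← the old quay.  (the old quay: 5S 2Z; the new quay: 0S 2Z)
5. 2 scientists → the new quay.  (the old quay: 3S 2Z; the new quay: 2S 2Z)
6. 1 zombie ← the old quay.  (the old quay: 3S 3Z; the new quay: 2S 1Z)
7. 1 scientist and 1 zombie → the new quay.  (the old quay: 2S 2Z; the new quay: 3S 2Z)
8. 1 scientist ← the old quay.  (the old quay: 3S 2Z; the new quay: 2S 2Z)
9. 1 scientist and 1 zombie → the new quay.  (the old quay: 2S 1Z; the new quay: 3S 3Z)
10. 1 zombie ← the old quay.  (the old quay: 2S 2Z; the new quay: 3S 2Z)
11. 1 scientist and 1 zombie → the new quay.  (the old quay: 1S 1Z; the new quay: 4S 3Z)
12. 1 scientist ← the old quay.  (the old quay: 2S 1Z; the new quay: 3S 3Z)
13. 1 scientist and 1 zombie → the new quay.  (the old quay: 1S 0Z; the new quay: 4S 4Z)
14. 1 zombie ← the old quay.  (the old quay: 1S 1Z; the new quay: 4S 3Z)
15. 1 scientist and 1 zombie → the new quay.  (the old quay: 0S 0Z; the new quay: 5S 4Z)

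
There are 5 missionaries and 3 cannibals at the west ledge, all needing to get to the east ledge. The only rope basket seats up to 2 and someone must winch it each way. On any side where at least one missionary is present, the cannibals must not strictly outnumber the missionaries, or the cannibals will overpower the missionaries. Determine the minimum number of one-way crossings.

Counting alone: each trip to the east ledge takes at most 2 across and each return brings at least 1 back, so after t trips out (and t−1 returns) at most 2t − (t−1) of the 8 are across; that first reaches 8 at t = 7, so at least 13 crossings are needed.
The plan below uses exactly 13 crossings, so it is optimal:
1. 2 cannibals → the east ledge.  (the west ledge: 5M 1C; the east ledge: 0M 2C)
2. 1 cannibal ← the west ledge.  (the west ledge: 5M 2C; the east ledge: 0M 1C)
3. 2 cannibals → the east ledge.  (the west ledge: 5M 0C; the east ledge: 0M 3C)
4. 1 cannibal ← the west ledge.  (the west ledge: 5M 1C; the east ledge: 0M 2C)
5. 2 missionaries → the east ledge.  (the west ledge: 3M 1C; the east ledge: 2M 2C)
6. 1 cannibal ← the west ledge.  (the west ledge: 3M 2C; the east ledge: 2M 1C)
7. 1 missionary and 1 cannibal → the east ledge.  (the west ledge: 2M 1C; the east ledge: 3M 2C)
8. 1 cannibal ← the west ledge.  (the west ledge: 2M 2C; the east ledge: 3M 1C)
9. 2 cannibals → the east ledge.  (the west ledge: 2M 0C; the east ledge: 3M 3C)
10. 1 cannibal ← the west ledge.  (the west ledge: 2M 1C; the east ledge: 3M 2C)
11. 1 missionary and 1 cannibal → the east ledge.  (the west ledge: 1M 0C; the east ledge: 4M 3C)
12. 1 cannibal ← the west ledge.  (the west ledge: 1M 1C; the east ledge: 4M 2C)
13. 1 missionary and 1 cannibal → the east ledge.  (the west ledge: 0M 0C; the east ledge: 5M 3C)

13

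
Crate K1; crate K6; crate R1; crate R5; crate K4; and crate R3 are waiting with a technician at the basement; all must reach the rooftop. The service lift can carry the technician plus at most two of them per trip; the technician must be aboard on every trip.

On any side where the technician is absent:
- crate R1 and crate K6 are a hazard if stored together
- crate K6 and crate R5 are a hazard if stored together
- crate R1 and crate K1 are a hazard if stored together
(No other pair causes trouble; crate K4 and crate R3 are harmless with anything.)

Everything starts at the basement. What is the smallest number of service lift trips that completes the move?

Counting alone: the technician can take at most 2 across per trip to the rooftop, so moving all 6 needs at least 3 loaded trips out, with a return between consecutive ones — at least 5 crossings.
The plan below uses exactly 5 crossings, so it is optimal:
1. Technician goes to the rooftop with crate K1 and crate K6.
2. Technician goes back to the basement alone.
3. Technician goes to the rooftop with crate K4 and crate R3.
4. Technician goes back to the basement alone.
5. Technician goes to the rooftop with crate R1 and crate R5.

5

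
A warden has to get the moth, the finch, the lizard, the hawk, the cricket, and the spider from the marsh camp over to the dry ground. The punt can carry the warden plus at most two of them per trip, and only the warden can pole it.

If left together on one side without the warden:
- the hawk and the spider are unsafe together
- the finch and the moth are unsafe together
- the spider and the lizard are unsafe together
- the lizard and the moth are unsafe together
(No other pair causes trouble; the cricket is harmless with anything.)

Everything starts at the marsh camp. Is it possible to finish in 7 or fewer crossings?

Yes

Yes — this plan uses 7 crossings (≤ 7):
1. Warden goes to the dry ground with the moth and the spider.  [the marsh camp: the cricket, the finch, the hawk, the lizard | the dry ground: the moth, the spider]
2. Warden goes back to the marsh camp alone.  [the marsh camp: the cricket, the finch, the hawk, the lizard | the dry ground: the moth, the spider]
3. Warden goes to the dry ground with the finch and the lizard.  [the marsh camp: the cricket, the hawk | the dry ground: the finch, the lizard, the moth, the spider]
4. Warden goes back to the marsh camp with the moth and the spider.  [the marsh camp: the cricket, the hawk, the moth, the spider | the dry ground: the finch, the lizard]
5. Warden goes to the dry ground with the cricket and the hawk.  [the marsh camp: the moth, the spider | the dry ground: the cricket, the finch, the hawk, the lizard]
6. Warden goes back to the marsh camp alone.  [the marsh camp: the moth, the spider | the dry ground: the cricket, the finch, the hawk, the lizard]
7. Warden goes to the dry ground with the moth and the spider.  [the marsh camp: — | the dry ground: the cricket, the finch, the hawk, the lizard, the moth, the spider]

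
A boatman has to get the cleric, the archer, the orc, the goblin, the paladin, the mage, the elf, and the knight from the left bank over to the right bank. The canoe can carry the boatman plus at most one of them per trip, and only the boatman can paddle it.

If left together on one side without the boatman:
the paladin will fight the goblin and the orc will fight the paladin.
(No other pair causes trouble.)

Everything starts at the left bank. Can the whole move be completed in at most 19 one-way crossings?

Yes

Yes — this plan uses 17 crossings (≤ 19):
1. Boatman goes to the right bank with the paladin.  [the left bank: the archer, the cleric, the elf, the goblin, the knight, the mage, the orc | the right bank: the paladin]
2. Boatman goes back to the left bank alone.  [the left bank: the archer, the cleric, the elf, the goblin, the knight, the mage, the orc | the right bank: the paladin]
3. Boatman goes to the right bank with the cleric.  [the left bank: the archer, the elf, the goblin, the knight, the mage, the orc | the right bank: the cleric, the paladin]
4. Boatman goes back to the left bank alone.  [the left bank: the archer, the elf, the goblin, the knight, the mage, the orc | the right bank: the cleric, the paladin]
5. Boatman goes to the right bank with the archer.  [the left bank: the elf, the goblin, the knight, the mage, the orc | the right bank: the archer, the cleric, the paladin]
6. Boatman goes back to the left bank alone.  [the left bank: the elf, the goblin, the knight, the mage, the orc | the right bank: the archer, the cleric, the paladin]
7. Boatman goes to the right bank with the orc.  [the left bank: the elf, the goblin, the knight, the mage | the right bank: the archer, the cleric, the orc, the paladin]
8. Boatman goes back to the left bank with the paladin.  [the left bank: the elf, the goblin, the knight, the mage, the paladin | the right bank: the archer, the cleric, the orc]
9. Boatman goes to the right bank with the goblin.  [the left bank: the elf, the knight, the mage, the paladin | the right bank: the archer, the cleric, the goblin, the orc]
10. Boatman goes back to the left bank alone.  [the left bank: the elf, the knight, the mage, the paladin | the right bank: the archer, the cleric, the goblin, the orc]
11. Boatman goes to the right bank with the mage.  [the left bank: the elf, the knight, the paladin | the right bank: the archer, the cleric, the goblin, the mage, the orc]
12. Boatman goes back to the left bank alone.  [the left bank: the elf, the knight, the paladin | the right bank: the archer, the cleric, the goblin, the mage, the orc]
13. Boatman goes to the right bank with the elf.  [the left bank: the knight, the paladin | the right bank: the archer, the cleric, the elf, the goblin, the mage, the orc]
14. Boatman goes back to the left bank alone.  [the left bank: the knight, the paladin | the right bank: the archer, the cleric, the elf, the goblin, the mage, the orc]
15. Boatman goes to the right bank with the knight.  [the left bank: the paladin | the right bank: the archer, the cleric, the elf, the goblin, the knight, the mage, the orc]
16. Boatman goes back to the left bank alone.  [the left bank: the paladin | the right bank: the archer, the cleric, the elf, the goblin, the knight, the mage, the orc]
17. Boatman goes to the right bank with the paladin.  [the left bank: — | the right bank: the archer, the cleric, the elf, the goblin, the knight, the mage, the orc, the paladin]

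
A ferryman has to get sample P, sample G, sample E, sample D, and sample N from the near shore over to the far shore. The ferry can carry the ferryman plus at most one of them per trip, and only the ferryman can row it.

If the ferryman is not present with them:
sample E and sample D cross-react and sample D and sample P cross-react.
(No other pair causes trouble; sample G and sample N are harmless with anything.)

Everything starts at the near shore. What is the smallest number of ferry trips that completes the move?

11

Counting alone: the ferryman can take at most 1 across per trip to the far shore, so moving all 5 needs at least 5 loaded trips out, with a return between consecutive ones — at least 9 crossings.
The safety rule pushes this higher. Following every safe sequence of crossings, the most of the 5 that can be at the far shore as the ferry arrives there on crossing 9 is 4 — never all 5.
So no plan with fewer than 11 crossings exists, and this one achieves 11:
1. Ferryman goes to the far shore with sample D.
2. Ferryman goes back to the near shore alone.
3. Ferryman goes to the far shore with sample P.
4. Ferryman goes back to the near shore with sample D.
5. Ferryman goes to the far shore with sample E.
6. Ferryman goes back to the near shore alone.
7. Ferryman goes to the far shore with sample G.
8. Ferryman goes back to the near shore alone.
9. Ferryman goes to the far shore with sample N.
10. Ferryman goes back to the near shore alone.
11. Ferryman goes to the far shore with sample D.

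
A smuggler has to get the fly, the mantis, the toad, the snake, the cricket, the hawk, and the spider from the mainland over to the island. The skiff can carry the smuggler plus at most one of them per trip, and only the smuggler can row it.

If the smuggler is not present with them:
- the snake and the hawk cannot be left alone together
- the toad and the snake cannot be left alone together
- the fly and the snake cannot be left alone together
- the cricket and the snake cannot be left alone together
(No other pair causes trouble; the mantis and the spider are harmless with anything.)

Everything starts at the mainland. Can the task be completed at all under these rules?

No

Following every safe sequence of crossings from the start, the most of the 7 that can be at the island as the skiff arrives there on crossings 1, 3, 5, 7 is 1, 2, 3, 4 respectively; the best ever achieved is 4 of 7.
From crossing 9 on, no configuration arises that was not already reachable earlier: only 44 distinct safe configurations (who is on which side, and where the skiff is) can ever be reached, none of them has everyone across, and every continuation just revisits them. So no valid plan exists.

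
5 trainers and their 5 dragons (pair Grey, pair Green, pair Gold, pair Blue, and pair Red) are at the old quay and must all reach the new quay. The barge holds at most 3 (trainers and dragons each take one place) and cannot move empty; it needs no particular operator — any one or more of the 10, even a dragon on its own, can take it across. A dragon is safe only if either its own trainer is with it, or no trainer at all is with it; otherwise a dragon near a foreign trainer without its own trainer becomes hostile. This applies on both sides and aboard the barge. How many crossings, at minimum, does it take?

11

Counting alone: each trip to the new quay takes at most 3 across and each return brings at least 1 back, so after t trips out (and t−1 returns) at most 3t − (t−1) of the 10 are across; that first reaches 10 at t = 5, so at least 9 crossings are needed.
The safety rule pushes this higher. Following every safe sequence of crossings, the most of the 10 that can be at the new quay as the barge arrives there on crossing 9 is 9 — never all 10.
So no plan with fewer than 11 crossings exists, and this one achieves 11:
1. dragon Grey and trainer Grey cross → the new quay.
2. trainer Grey crosses ← the old quay.
3. dragon Blue, dragon Gold, and dragon Green cross → the new quay.
4. dragon Grey crosses ← the old quay.
5. trainer Blue, trainer Gold, and trainer Green cross → the new quay.
6. dragon Green and trainer Green cross ← the old quay.
7. trainer Green, trainer Grey, and trainer Red cross → the new quay.
8. dragon Gold crosses ← the old quay.
9. dragon Green and dragon Grey cross → the new quay.
10. dragon Grey crosses ← the old quay.
11. dragon Gold, dragon Grey, and dragon Red cross → the new quay.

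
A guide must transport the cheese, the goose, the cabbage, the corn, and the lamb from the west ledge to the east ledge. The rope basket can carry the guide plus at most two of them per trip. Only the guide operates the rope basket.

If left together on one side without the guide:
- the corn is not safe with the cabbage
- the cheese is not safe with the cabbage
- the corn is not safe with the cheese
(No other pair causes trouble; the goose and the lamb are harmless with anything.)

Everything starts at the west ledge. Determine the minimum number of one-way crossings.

7

Counting alone: the guide can take at most 2 across per trip to the east ledge, so moving all 5 needs at least 3 loaded trips out, with a return between consecutive ones — at least 5 crossings.
The safety rule pushes this higher. Following every safe sequence of crossings, the most of the 5 that can be at the east ledge as the rope basket arrives there on crossing 5 is 4 — never all 5.
So no plan with fewer than 7 crossings exists, and this one achieves 7:
1. Guide goes to the east ledge with the cabbage and the cheese.
2. Guide goes back to the west ledge with the cheese.
3. Guide goes to the east ledge with the cheese and the goose.
4. Guide goes back to the west ledge with the cheese.
5. Guide goes to the east ledge with the cheese and the lamb.
6. Guide goes back to the west ledge with the cheese.
7. Guide goes to the east ledge with the cheese and the corn.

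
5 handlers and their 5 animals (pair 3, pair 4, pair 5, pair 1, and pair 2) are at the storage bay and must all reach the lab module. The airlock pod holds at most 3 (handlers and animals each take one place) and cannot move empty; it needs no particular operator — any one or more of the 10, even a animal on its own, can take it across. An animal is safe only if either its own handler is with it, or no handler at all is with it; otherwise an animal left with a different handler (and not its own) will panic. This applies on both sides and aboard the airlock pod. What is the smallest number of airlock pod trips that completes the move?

11

Counting alone: each trip to the lab module takes at most 3 across and each return brings at least 1 back, so after t trips out (and t−1 returns) at most 3t − (t−1) of the 10 are across; that first reaches 10 at t = 5, so at least 9 crossings are needed.
The safety rule pushes this higher. Following every safe sequence of crossings, the most of the 10 that can be at the lab module as the airlock pod arrives there on crossing 9 is 9 — never all 10.
So no plan with fewer than 11 crossings exists, and this one achieves 11:
1. animal 3 and handler 3 cross → the lab module.
2. handler 3 crosses ← the storage bay.
3. animal 1, animal 4, and animal 5 cross → the lab module.
4. animal 3 crosses ← the storage bay.
5. handler 1, handler 4, and handler 5 cross → the lab module.
6. animal 4 and handler 4 cross ← the storage bay.
7. handler 2, handler 3, and handler 4 cross → the lab module.
8. animal 5 crosses ← the storage bay.
9. animal 3 and animal 4 cross → the lab module.
10. animal 3 crosses ← the storage bay.
11. animal 2, animal 3, and animal 5 cross → the lab module.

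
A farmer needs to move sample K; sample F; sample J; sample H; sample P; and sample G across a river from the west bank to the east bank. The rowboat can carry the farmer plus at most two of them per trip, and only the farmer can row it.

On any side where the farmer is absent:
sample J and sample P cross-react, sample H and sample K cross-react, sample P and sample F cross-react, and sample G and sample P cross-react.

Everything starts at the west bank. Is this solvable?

1. Farmer goes to the east bank with sample K and sample P.  [the west bank: sample F, sample G, sample H, sample J | the east bank: sample K, sample P]
2. Farmer goes back to the west bank alone.  [the west bank: sample F, sample G, sample H, sample J | the east bank: sample K, sample P]
3. Farmer goes to the east bank with sample F.  [the west bank: sample G, sample H, sample J | the east bank: sample F, sample K, sample P]
4. Farmer goes back to the west bank with sample P.  [the west bank: sample G, sample H, sample J, sample P | the east bank: sample F, sample K]
5. Farmer goes to the east bank with sample G and sample J.  [the west bank: sample H, sample P | the east bank: sample F, sample G, sample J, sample K]
6. Farmer goes back to the west bank alone.  [the west bank: sample H, sample P | the east bank: sample F, sample G, sample J, sample K]
7. Farmer goes to the east bank with sample H and sample P.  [the west bank: — | the east bank: sample F, sample G, sample H, sample J, sample K, sample P]

Yes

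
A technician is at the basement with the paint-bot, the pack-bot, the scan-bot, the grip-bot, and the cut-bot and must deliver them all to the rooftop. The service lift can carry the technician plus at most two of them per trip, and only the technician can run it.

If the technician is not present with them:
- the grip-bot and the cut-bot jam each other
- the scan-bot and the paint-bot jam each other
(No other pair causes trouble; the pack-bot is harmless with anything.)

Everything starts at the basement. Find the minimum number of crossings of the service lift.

Counting alone: the technician can take at most 2 across per trip to the rooftop, so moving all 5 needs at least 3 loaded trips out, with a return between consecutive ones — at least 5 crossings.
The plan below uses exactly 5 crossings, so it is optimal:
1. Technician goes to the rooftop with the grip-bot and the paint-bot.
2. Technician goes back to the basement alone.
3. Technician goes to the rooftop with the pack-bot.
4. Technician goes back to the basement alone.
5. Technician goes to the rooftop with the cut-bot and the scan-bot.

5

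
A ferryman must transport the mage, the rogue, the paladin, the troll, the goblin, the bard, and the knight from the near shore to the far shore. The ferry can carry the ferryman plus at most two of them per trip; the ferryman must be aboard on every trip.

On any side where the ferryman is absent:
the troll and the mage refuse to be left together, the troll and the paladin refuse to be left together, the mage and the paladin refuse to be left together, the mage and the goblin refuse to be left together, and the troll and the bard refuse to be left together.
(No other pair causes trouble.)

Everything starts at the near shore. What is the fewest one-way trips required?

Counting alone: the ferryman can take at most 2 across per trip to the far shore, so moving all 7 needs at least 4 loaded trips out, with a return between consecutive ones — at least 7 crossings.
The safety rule pushes this higher. Following every safe sequence of crossings, the most of the 7 that can be at the far shore as the ferry arrives there on crossings 7, 9 is 5, 6 respectively — never all 7.
So no plan with fewer than 11 crossings exists, and this one achieves 11:
1. Ferryman goes to the far shore with the mage and the troll.
2. Ferryman goes back to the near shore with the mage.
3. Ferryman goes to the far shore with the mage and the rogue.
4. Ferryman goes back to the near shore with the mage.
5. Ferryman goes to the far shore with the goblin and the mage.
6. Ferryman goes back to the near shore with the mage.
7. Ferryman goes to the far shore with the knight and the mage.
8. Ferryman goes back to the near shore with the mage.
9. Ferryman goes to the far shore with the bard and the paladin.
10. Ferryman goes back to the near shore with the troll.
11. Ferryman goes to the far shore with the mage and the troll.

11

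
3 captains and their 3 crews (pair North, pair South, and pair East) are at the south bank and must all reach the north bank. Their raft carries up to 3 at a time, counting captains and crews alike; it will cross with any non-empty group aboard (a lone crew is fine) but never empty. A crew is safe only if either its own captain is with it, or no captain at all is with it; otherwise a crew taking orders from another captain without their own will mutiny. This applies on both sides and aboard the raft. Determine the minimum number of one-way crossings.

5

Counting alone: each trip to the north bank takes at most 3 across and each return brings at least 1 back, so after t trips out (and t−1 returns) at most 3t − (t−1) of the 6 are across; that first reaches 6 at t = 3, so at least 5 crossings are needed.
The plan below uses exactly 5 crossings, so it is optimal:
1. captain North and crew North cross → the north bank.
2. captain North crosses ← the south bank.
3. captain East, captain North, and captain South cross → the north bank.
4. crew North crosses ← the south bank.
5. crew East, crew North, and crew South cross → the north bank.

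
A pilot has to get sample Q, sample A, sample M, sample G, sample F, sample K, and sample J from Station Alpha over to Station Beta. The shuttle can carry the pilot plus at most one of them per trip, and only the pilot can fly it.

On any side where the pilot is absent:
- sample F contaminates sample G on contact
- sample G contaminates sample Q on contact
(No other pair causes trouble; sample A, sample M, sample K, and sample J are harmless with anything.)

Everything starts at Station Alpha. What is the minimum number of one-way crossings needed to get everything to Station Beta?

Counting alone: the pilot can take at most 1 across per trip to Station Beta, so moving all 7 needs at least 7 loaded trips out, with a return between consecutive ones — at least 13 crossings.
The safety rule pushes this higher. Following every safe sequence of crossings, the most of the 7 that can be at Station Beta as the shuttle arrives there on crossing 13 is 6 — never all 7.
So no plan with fewer than 15 crossings exists, and this one achieves 15:
1. Pilot goes to Station Beta with sample G.  [Station Alpha: sample A, sample F, sample J, sample K, sample M, sample Q | Station Beta: sample G]
2. Pilot goes back to Station Alpha alone.  [Station Alpha: sample A, sample F, sample J, sample K, sample M, sample Q | Station Beta: sample G]
3. Pilot goes to Station Beta with sample Q.  [Station Alpha: sample A, sample F, sample J, sample K, sample M | Station Beta: sample G, sample Q]
4. Pilot goes back to Station Alpha with sample G.  [Station Alpha: sample A, sample F, sample G, sample J, sample K, sample M | Station Beta: sample Q]
5. Pilot goes to Station Beta with sample F.  [Station Alpha: sample A, sample G, sample J, sample K, sample M | Station Beta: sample F, sample Q]
6. Pilot goes back to Station Alpha alone.  [Station Alpha: sample A, sample G, sample J, sample K, sample M | Station Beta: sample F, sample Q]
7. Pilot goes to Station Beta with sample A.  [Station Alpha: sample G, sample J, sample K, sample M | Station Beta: sample A, sample F, sample Q]
8. Pilot goes back to Station Alpha alone.  [Station Alpha: sample G, sample J, sample K, sample M | Station Beta: sample A, sample F, sample Q]
9. Pilot goes to Station Beta with sample M.  [Station Alpha: sample G, sample J, sample K | Station Beta: sample A, sample F, sample M, sample Q]
10. Pilot goes back to Station Alpha alone.  [Station Alpha: sample G, sample J, sample K | Station Beta: sample A, sample F, sample M, sample Q]
11. Pilot goes to Station Beta with sample K.  [Station Alpha: sample G, sample J | Station Beta: sample A, sample F, sample K, sample M, sample Q]
12. Pilot goes back to Station Alpha alone.  [Station Alpha: sample G, sample J | Station Beta: sample A, sample F, sample K, sample M, sample Q]
13. Pilot goes to Station Beta with sample J.  [Station Alpha: sample G | Station Beta: sample A, sample F, sample J, sample K, sample M, sample Q]
14. Pilot goes back to Station Alpha alone.  [Station Alpha: sample G | Station Beta: sample A, sample F, sample J, sample K, sample M, sample Q]
15. Pilot goes to Station Beta with sample G.  [Station Alpha: — | Station Beta: sample A, sample F, sample G, sample J, sample K, sample M, sample Q]

15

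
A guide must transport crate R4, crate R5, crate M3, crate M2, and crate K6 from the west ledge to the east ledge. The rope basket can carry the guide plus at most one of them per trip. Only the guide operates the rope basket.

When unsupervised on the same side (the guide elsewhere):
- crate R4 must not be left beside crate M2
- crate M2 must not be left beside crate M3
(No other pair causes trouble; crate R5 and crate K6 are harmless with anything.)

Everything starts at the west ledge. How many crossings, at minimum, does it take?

11

Counting alone: the guide can take at most 1 across per trip to the east ledge, so moving all 5 needs at least 5 loaded trips out, with a return between consecutive ones — at least 9 crossings.
The safety rule pushes this higher. Following every safe sequence of crossings, the most of the 5 that can be at the east ledge as the rope basket arrives there on crossing 9 is 4 — never all 5.
So no plan with fewer than 11 crossings exists, and this one achieves 11:
1. Guide goes to the east ledge with crate M2.
2. Guide goes back to the west ledge alone.
3. Guide goes to the east ledge with crate R4.
4. Guide goes back to the west ledge with crate M2.
5. Guide goes to the east ledge with crate M3.
6. Guide goes back to the west ledge alone.
7. Guide goes to the east ledge with crate R5.
8. Guide goes back to the west ledge alone.
9. Guide goes to the east ledge with crate K6.
10. Guide goes back to the west ledge alone.
11. Guide goes to the east ledge with crate M2.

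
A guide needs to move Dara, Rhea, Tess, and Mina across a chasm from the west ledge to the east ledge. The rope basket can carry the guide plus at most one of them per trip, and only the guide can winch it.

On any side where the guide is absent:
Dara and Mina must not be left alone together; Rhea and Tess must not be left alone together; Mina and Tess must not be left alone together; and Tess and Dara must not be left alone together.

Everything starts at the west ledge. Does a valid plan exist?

Whatever the first load, the items left behind include a forbidden pair without the guide. No opening move is safe, so no plan exists.

No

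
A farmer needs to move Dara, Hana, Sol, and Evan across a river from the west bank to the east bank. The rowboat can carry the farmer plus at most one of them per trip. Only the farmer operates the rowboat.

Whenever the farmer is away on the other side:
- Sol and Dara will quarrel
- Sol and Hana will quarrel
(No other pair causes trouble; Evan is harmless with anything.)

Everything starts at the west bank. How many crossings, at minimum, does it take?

Counting alone: the farmer can take at most 1 across per trip to the east bank, so moving all 4 needs at least 4 loaded trips out, with a return between consecutive ones — at least 7 crossings.
The safety rule pushes this higher. Following every safe sequence of crossings, the most of the 4 that can be at the east bank as the rowboat arrives there on crossing 7 is 3 — never all 4.
So no plan with fewer than 9 crossings exists, and this one achieves 9:
1. Farmer goes to the east bank with Sol.
2. Farmer goes back to the west bank alone.
3. Farmer goes to the east bank with Dara.
4. Farmer goes back to the west bank with Sol.
5. Farmer goes to the east bank with Hana.
6. Farmer goes back to the west bank alone.
7. Farmer goes to the east bank with Evan.
8. Farmer goes back to the west bank alone.
9. Farmer goes to the east bank with Sol.

9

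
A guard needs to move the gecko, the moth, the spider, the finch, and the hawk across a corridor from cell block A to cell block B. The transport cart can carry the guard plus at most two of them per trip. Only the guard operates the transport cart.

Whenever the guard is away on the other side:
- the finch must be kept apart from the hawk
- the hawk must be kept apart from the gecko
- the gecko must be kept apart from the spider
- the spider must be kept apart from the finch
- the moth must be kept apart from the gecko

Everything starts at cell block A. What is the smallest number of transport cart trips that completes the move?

Counting alone: the guard can take at most 2 across per trip to cell block B, so moving all 5 needs at least 3 loaded trips out, with a return between consecutive ones — at least 5 crossings.
The safety rule pushes this higher. Following every safe sequence of crossings, the most of the 5 that can be at cell block B as the transport cart arrives there on crossing 5 is 4 — never all 5.
So no plan with fewer than 7 crossings exists, and this one achieves 7:
1. Guard goes to cell block B with the finch and the gecko.  [cell block A: the hawk, the moth, the spider | cell block B: the finch, the gecko]
2. Guard goes back to cell block A alone.  [cell block A: the hawk, the moth, the spider | cell block B: the finch, the gecko]
3. Guard goes to cell block B with the moth.  [cell block A: the hawk, the spider | cell block B: the finch, the gecko, the moth]
4. Guard goes back to cell block A with the gecko.  [cell block A: the gecko, the hawk, the spider | cell block B: the finch, the moth]
5. Guard goes to cell block B with the hawk and the spider.  [cell block A: the gecko | cell block B: the finch, the hawk, the moth, the spider]
6. Guard goes back to cell block A with the finch.  [cell block A: the finch, the gecko | cell block B: the hawk, the moth, the spider]
7. Guard goes to cell block B with the finch and the gecko.  [cell block A: — | cell block B: the finch, the gecko, the hawk, the moth, the spider]

7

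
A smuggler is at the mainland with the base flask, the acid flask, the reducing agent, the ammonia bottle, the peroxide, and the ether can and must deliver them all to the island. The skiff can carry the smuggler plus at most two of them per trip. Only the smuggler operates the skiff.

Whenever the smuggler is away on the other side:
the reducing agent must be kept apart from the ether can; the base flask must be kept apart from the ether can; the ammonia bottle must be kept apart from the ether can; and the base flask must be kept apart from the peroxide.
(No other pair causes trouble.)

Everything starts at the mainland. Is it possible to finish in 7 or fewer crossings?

Yes — this plan uses 7 crossings (≤ 7):
1. Smuggler goes to the island with the base flask and the ether can.
2. Smuggler goes back to the mainland with the base flask.
3. Smuggler goes to the island with the acid flask and the base flask.
4. Smuggler goes back to the mainland with the ether can.
5. Smuggler goes to the island with the ammonia bottle and the reducing agent.
6. Smuggler goes back to the mainland alone.
7. Smuggler goes to the island with the ether can and the peroxide.

Yes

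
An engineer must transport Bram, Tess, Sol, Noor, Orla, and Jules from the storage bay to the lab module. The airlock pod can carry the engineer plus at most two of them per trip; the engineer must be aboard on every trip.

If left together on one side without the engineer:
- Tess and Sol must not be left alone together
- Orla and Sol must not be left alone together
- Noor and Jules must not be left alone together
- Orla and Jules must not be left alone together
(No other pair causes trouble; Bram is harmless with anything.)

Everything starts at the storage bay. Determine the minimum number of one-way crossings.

Counting alone: the engineer can take at most 2 across per trip to the lab module, so moving all 6 needs at least 3 loaded trips out, with a return between consecutive ones — at least 5 crossings.
The safety rule pushes this higher. Following every safe sequence of crossings, the most of the 6 that can be at the lab module as the airlock pod arrives there on crossing 5 is 5 — never all 6.
So no plan with fewer than 7 crossings exists, and this one achieves 7:
1. Engineer goes to the lab module with Jules and Sol.  [the storage bay: Bram, Noor, Orla, Tess | the lab module: Jules, Sol]
2. Engineer goes back to the storage bay alone.  [the storage bay: Bram, Noor, Orla, Tess | the lab module: Jules, Sol]
3. Engineer goes to the lab module with Bram and Tess.  [the storage bay: Noor, Orla | the lab module: Bram, Jules, Sol, Tess]
4. Engineer goes back to the storage bay with Sol.  [the storage bay: Noor, Orla, Sol | the lab module: Bram, Jules, Tess]
5. Engineer goes to the lab module with Noor and Orla.  [the storage bay: Sol | the lab module: Bram, Jules, Noor, Orla, Tess]
6. Engineer goes back to the storage bay with Jules.  [the storage bay: Jules, Sol | the lab module: Bram, Noor, Orla, Tess]
7. Engineer goes to the lab module with Jules and Sol.  [the storage bay: — | the lab module: Bram, Jules, Noor, Orla, Sol, Tess]

7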